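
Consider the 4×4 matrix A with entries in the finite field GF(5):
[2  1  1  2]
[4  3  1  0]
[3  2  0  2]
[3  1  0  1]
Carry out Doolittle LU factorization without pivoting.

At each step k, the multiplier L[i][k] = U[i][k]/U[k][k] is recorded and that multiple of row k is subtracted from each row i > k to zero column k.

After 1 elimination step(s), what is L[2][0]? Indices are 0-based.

k=0: U[0][0]=2
  eliminate (1,0): mult=2, new row 1: (0, 1, 4, 1); set L[1][0]=2
  eliminate (2,0): mult=4, new row 2: (0, 3, 1, 4); set L[2][0]=4
  eliminate (3,0): mult=4, new row 3: (0, 2, 1, 3); set L[3][0]=4

L[2][0] = 4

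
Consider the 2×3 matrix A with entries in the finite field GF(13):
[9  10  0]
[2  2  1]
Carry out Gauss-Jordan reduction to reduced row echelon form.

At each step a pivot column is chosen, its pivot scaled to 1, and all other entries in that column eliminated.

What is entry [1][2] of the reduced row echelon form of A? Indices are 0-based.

M[1][2] = 2

pivot(0,0)=9: scale R0 → (1, 4, 0)
  clear (1,0): R1 −= (2)R0 → (0, 7, 1)
pivot(1,1)=7: scale R1 → (0, 1, 2)
  clear (0,1): R0 −= (4)R1 → (1, 0, 5)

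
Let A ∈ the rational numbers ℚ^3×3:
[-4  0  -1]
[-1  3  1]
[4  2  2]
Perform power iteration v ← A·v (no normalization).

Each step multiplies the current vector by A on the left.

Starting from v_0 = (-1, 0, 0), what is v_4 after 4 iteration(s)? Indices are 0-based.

v_0 = (-1, 0, 0).
v_1 = A·v_0 = (4, 1, -4).
v_2 = A·v_1 = (-12, -5, 10).
v_3 = A·v_2 = (38, 7, -38).
v_4 = A·v_3 = (-114, -55, 90).

v_4 = (-114, -55, 90)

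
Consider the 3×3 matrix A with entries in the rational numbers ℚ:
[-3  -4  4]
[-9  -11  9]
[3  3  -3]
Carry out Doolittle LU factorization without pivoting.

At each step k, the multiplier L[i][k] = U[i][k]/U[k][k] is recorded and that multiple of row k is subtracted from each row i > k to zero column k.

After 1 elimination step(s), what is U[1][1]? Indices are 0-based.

U[1][1] = 1

[col 0] pivot -3
  R1 -= 3*R0 → (0, 1, -3)  (L[1][0] := 3)
  R2 -= -1*R0 → (0, -1, 1)  (L[2][0] := -1)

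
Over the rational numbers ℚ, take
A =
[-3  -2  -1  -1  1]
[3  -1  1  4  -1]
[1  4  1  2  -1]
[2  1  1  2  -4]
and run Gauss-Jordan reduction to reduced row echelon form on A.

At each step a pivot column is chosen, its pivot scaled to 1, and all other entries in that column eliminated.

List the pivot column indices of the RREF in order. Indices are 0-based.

pivot(0,0)=-3: scale R0 → (1, 2/3, 1/3, 1/3, -1/3)
  clear (1,0): R1 −= (3)R0 → (0, -3, 0, 3, 0)
  clear (2,0): R2 −= (1)R0 → (0, 10/3, 2/3, 5/3, -2/3)
  clear (3,0): R3 −= (2)R0 → (0, -1/3, 1/3, 4/3, -10/3)
pivot(1,1)=-3: scale R1 → (0, 1, 0, -1, 0)
  clear (0,1): R0 −= (2/3)R1 → (1, 0, 1/3, 1, -1/3)
  clear (2,1): R2 −= (10/3)R1 → (0, 0, 2/3, 5, -2/3)
  clear (3,1): R3 −= (-1/3)R1 → (0, 0, 1/3, 1, -10/3)
pivot(2,2)=2/3: scale R2 → (0, 0, 1, 15/2, -1)
  clear (0,2): R0 −= (1/3)R2 → (1, 0, 0, -3/2, 0)
  clear (3,2): R3 −= (1/3)R2 → (0, 0, 0, -3/2, -3)
pivot(3,3)=-3/2: scale R3 → (0, 0, 0, 1, 2)
  clear (0,3): R0 −= (-3/2)R3 → (1, 0, 0, 0, 3)
  clear (1,3): R1 −= (-1)R3 → (0, 1, 0, 0, 2)
  clear (2,3): R2 −= (15/2)R3 → (0, 0, 1, 0, -16)

pivot columns: 0, 1, 2, 3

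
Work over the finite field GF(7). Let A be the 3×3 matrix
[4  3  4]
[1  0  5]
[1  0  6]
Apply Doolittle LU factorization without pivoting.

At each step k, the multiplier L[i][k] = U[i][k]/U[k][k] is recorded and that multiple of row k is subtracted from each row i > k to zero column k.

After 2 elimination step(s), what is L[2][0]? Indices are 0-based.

k=0: U[0][0]=4
  eliminate (1,0): mult=2, new row 1: (0, 1, 4); set L[1][0]=2
  eliminate (2,0): mult=2, new row 2: (0, 1, 5); set L[2][0]=2
k=1: U[1][1]=1
  eliminate (2,1): mult=1, new row 2: (0, 0, 1); set L[2][1]=1

L[2][0] = 2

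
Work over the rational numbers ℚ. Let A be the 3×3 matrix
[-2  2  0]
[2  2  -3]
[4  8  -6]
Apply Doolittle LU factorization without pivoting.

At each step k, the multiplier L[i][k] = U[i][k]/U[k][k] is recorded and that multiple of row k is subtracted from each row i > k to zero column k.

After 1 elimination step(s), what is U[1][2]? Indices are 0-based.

Step 1: pivot at (0,0) is -2.
  row1 ← row1 − (-1)·row0  ⇒  L[1][0]=-1, U row1=(0, 4, -3)
  row2 ← row2 − (-2)·row0  ⇒  L[2][0]=-2, U row2=(0, 12, -6)

U[1][2] = -3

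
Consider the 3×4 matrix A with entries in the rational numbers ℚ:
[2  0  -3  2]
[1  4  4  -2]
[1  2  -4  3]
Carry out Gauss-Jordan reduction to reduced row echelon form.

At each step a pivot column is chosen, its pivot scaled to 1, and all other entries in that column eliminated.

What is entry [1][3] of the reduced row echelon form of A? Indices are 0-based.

step 1: normalize row 0 (÷2) = (1, 0, -3/2, 1)
  row 1: subtract 1×row0 = (0, 4, 11/2, -3)
  row 2: subtract 1×row0 = (0, 2, -5/2, 2)
step 2: normalize row 1 (÷4) = (0, 1, 11/8, -3/4)
  row 2: subtract 2×row1 = (0, 0, -21/4, 7/2)
step 3: normalize row 2 (÷-21/4) = (0, 0, 1, -2/3)
  row 0: subtract -3/2×row2 = (1, 0, 0, 0)
  row 1: subtract 11/8×row2 = (0, 1, 0, 1/6)

M[1][3] = 1/6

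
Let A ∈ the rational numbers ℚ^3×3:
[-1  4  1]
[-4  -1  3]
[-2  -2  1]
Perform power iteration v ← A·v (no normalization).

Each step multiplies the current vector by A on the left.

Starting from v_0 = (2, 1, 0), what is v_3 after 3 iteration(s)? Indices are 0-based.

v_0 = (2, 1, 0).
v_1 = A·v_0 = (2, -9, -6).
v_2 = A·v_1 = (-44, -17, 8).
v_3 = A·v_2 = (-16, 217, 130).

v_3 = (-16, 217, 130)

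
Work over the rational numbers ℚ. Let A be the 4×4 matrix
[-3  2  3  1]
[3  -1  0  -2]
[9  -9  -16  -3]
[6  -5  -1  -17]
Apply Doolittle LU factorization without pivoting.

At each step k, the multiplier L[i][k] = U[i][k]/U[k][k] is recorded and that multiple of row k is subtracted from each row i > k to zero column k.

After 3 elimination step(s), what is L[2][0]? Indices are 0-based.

L[2][0] = -3

Step 1: pivot at (0,0) is -3.
  row1 ← row1 − (-1)·row0  ⇒  L[1][0]=-1, U row1=(0, 1, 3, -1)
  row2 ← row2 − (-3)·row0  ⇒  L[2][0]=-3, U row2=(0, -3, -7, 0)
  row3 ← row3 − (-2)·row0  ⇒  L[3][0]=-2, U row3=(0, -1, 5, -15)
Step 2: pivot at (1,1) is 1.
  row2 ← row2 − (-3)·row1  ⇒  L[2][1]=-3, U row2=(0, 0, 2, -3)
  row3 ← row3 − (-1)·row1  ⇒  L[3][1]=-1, U row3=(0, 0, 8, -16)
Step 3: pivot at (2,2) is 2.
  row3 ← row3 − (4)·row2  ⇒  L[3][2]=4, U row3=(0, 0, 0, -4)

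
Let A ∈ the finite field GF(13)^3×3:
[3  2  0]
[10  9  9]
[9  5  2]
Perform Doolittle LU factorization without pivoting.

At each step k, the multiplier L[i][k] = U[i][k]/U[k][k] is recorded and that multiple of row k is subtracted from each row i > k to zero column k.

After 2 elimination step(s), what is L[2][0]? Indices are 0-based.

k=0: U[0][0]=3
  eliminate (1,0): mult=12, new row 1: (0, 11, 9); set L[1][0]=12
  eliminate (2,0): mult=3, new row 2: (0, 12, 2); set L[2][0]=3
k=1: U[1][1]=11
  eliminate (2,1): mult=7, new row 2: (0, 0, 4); set L[2][1]=7

L[2][0] = 3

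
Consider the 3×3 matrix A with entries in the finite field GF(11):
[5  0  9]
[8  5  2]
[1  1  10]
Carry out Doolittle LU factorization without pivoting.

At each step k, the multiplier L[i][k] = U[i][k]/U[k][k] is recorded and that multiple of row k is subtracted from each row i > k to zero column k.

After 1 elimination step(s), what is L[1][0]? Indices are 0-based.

L[1][0] = 6

k=0: U[0][0]=5
  eliminate (1,0): mult=6, new row 1: (0, 5, 3); set L[1][0]=6
  eliminate (2,0): mult=9, new row 2: (0, 1, 6); set L[2][0]=9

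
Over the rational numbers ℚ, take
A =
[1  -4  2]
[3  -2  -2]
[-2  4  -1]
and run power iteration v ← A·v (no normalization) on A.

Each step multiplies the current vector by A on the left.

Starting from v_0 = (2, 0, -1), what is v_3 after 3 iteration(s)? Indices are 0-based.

v_0 = (2, 0, -1).
v_1 = A·v_0 = (0, 8, -3).
v_2 = A·v_1 = (-38, -10, 35).
v_3 = A·v_2 = (72, -164, 1).

v_3 = (72, -164, 1)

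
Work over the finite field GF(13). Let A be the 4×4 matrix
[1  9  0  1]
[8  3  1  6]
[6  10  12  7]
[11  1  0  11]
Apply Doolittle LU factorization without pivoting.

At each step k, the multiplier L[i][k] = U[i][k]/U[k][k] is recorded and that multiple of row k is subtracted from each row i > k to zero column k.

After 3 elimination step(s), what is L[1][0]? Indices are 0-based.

[col 0] pivot 1
  R1 -= 8*R0 → (0, 9, 1, 11)  (L[1][0] := 8)
  R2 -= 6*R0 → (0, 8, 12, 1)  (L[2][0] := 6)
  R3 -= 11*R0 → (0, 6, 0, 0)  (L[3][0] := 11)
[col 1] pivot 9
  R2 -= 11*R1 → (0, 0, 1, 10)  (L[2][1] := 11)
  R3 -= 5*R1 → (0, 0, 8, 10)  (L[3][1] := 5)
[col 2] pivot 1
  R3 -= 8*R2 → (0, 0, 0, 8)  (L[3][2] := 8)

L[1][0] = 8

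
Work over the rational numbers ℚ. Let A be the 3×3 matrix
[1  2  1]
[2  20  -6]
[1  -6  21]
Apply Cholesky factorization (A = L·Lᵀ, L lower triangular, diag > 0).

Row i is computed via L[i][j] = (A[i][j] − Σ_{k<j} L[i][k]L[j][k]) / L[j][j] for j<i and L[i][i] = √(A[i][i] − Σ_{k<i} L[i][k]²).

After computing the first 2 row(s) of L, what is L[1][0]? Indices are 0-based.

Step 1: L[0][0] = √(1) = 1.
  L[1][0] = (2) / L[0][0] = 2.
Step 2: L[1][1] = √(16) = 4.

L[1][0] = 2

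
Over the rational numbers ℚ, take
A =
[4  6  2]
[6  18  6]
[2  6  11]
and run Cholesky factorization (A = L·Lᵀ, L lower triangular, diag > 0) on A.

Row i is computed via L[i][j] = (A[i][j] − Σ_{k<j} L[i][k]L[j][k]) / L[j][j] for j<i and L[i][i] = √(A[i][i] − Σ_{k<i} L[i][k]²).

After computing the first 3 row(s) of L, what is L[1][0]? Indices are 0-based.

Step 1: L[0][0] = √(4) = 2.
  L[1][0] = (6) / L[0][0] = 3.
Step 2: L[1][1] = √(9) = 3.
  L[2][0] = (2) / L[0][0] = 1.
  L[2][1] = (3) / L[1][1] = 1.
Step 3: L[2][2] = √(9) = 3.

L[1][0] = 3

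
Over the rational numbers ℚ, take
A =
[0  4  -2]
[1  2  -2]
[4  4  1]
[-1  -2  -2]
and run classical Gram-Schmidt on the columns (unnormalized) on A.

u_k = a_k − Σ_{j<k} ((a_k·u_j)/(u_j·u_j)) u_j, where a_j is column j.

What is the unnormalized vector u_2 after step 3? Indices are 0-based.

u_2 = (-1/10, -9/5, -1/10, -11/5)

Step 1: u_0 = a_0 = (0, 1, 4, -1).
Step 2: u_1 = a_1 − (10/9)·u_0 = (4, 8/9, -4/9, -8/9).
Step 3: u_2 = a_2 − (2/9)·u_0 − (-19/40)·u_1 = (-1/10, -9/5, -1/10, -11/5).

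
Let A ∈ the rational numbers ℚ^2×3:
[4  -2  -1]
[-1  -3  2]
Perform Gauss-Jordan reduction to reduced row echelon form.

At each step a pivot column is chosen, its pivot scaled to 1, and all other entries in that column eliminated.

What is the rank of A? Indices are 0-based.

pivot(0,0)=4: scale R0 → (1, -1/2, -1/4)
  clear (1,0): R1 −= (-1)R0 → (0, -7/2, 7/4)
pivot(1,1)=-7/2: scale R1 → (0, 1, -1/2)
  clear (0,1): R0 −= (-1/2)R1 → (1, 0, -1/2)

rank = 2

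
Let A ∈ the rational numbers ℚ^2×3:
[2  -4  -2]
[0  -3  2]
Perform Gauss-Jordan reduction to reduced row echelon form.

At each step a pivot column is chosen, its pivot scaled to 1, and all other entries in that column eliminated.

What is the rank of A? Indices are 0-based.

rank = 2

pivot(0,0)=2: scale R0 → (1, -2, -1)
pivot(1,1)=-3: scale R1 → (0, 1, -2/3)
  clear (0,1): R0 −= (-2)R1 → (1, 0, -7/3)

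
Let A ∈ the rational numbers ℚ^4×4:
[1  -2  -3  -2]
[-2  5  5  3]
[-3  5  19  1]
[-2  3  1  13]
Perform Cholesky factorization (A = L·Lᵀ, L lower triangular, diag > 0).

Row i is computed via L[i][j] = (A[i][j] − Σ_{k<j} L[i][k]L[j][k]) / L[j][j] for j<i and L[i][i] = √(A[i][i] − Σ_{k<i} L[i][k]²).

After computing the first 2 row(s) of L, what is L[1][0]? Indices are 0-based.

L[1][0] = -2

Step 1: L[0][0] = √(1) = 1.
  L[1][0] = (-2) / L[0][0] = -2.
Step 2: L[1][1] = √(1) = 1.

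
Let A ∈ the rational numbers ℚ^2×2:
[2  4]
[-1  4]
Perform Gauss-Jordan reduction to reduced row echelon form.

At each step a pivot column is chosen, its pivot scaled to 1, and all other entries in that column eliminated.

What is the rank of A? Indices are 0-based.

rank = 2

pivot(0,0)=2: scale R0 → (1, 2)
  clear (1,0): R1 −= (-1)R0 → (0, 6)
pivot(1,1)=6: scale R1 → (0, 1)
  clear (0,1): R0 −= (2)R1 → (1, 0)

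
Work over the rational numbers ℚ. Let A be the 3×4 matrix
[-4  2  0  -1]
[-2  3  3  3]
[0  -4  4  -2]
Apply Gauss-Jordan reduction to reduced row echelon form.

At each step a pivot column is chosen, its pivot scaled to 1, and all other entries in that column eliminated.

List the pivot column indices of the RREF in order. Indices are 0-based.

pivot(0,0)=-4: scale R0 → (1, -1/2, 0, 1/4)
  clear (1,0): R1 −= (-2)R0 → (0, 2, 3, 7/2)
pivot(1,1)=2: scale R1 → (0, 1, 3/2, 7/4)
  clear (0,1): R0 −= (-1/2)R1 → (1, 0, 3/4, 9/8)
  clear (2,1): R2 −= (-4)R1 → (0, 0, 10, 5)
pivot(2,2)=10: scale R2 → (0, 0, 1, 1/2)
  clear (0,2): R0 −= (3/4)R2 → (1, 0, 0, 3/4)
  clear (1,2): R1 −= (3/2)R2 → (0, 1, 0, 1)

pivot columns: 0, 1, 2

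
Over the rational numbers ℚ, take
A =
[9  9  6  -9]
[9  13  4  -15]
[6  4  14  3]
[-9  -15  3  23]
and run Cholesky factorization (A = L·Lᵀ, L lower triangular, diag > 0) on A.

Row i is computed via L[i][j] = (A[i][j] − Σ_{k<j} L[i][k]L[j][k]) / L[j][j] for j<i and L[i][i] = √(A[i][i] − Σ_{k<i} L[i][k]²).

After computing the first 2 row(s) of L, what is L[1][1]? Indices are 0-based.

Step 1: L[0][0] = √(9) = 3.
  L[1][0] = (9) / L[0][0] = 3.
Step 2: L[1][1] = √(4) = 2.

L[1][1] = 2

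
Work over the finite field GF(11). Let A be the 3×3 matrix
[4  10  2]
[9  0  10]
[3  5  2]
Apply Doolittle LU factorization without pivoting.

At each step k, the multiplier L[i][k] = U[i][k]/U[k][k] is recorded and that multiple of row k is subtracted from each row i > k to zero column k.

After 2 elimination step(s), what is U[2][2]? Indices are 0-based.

U[2][2] = 6

k=0: U[0][0]=4
  eliminate (1,0): mult=5, new row 1: (0, 5, 0); set L[1][0]=5
  eliminate (2,0): mult=9, new row 2: (0, 3, 6); set L[2][0]=9
k=1: U[1][1]=5
  eliminate (2,1): mult=5, new row 2: (0, 0, 6); set L[2][1]=5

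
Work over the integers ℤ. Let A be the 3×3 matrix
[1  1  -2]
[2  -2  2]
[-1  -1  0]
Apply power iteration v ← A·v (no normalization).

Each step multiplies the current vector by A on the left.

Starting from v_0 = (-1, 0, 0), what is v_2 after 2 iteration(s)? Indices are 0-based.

v_2 = (-5, 4, 3)

v_0 = (-1, 0, 0).
v_1 = A·v_0 = (-1, -2, 1).
v_2 = A·v_1 = (-5, 4, 3).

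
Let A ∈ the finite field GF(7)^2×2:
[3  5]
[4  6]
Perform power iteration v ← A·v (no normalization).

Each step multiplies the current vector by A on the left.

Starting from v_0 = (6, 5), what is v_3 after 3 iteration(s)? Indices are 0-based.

v_3 = (2, 1)

v_0 = (6, 5).
v_1 = A·v_0 = (1, 5).
v_2 = A·v_1 = (0, 6).
v_3 = A·v_2 = (2, 1).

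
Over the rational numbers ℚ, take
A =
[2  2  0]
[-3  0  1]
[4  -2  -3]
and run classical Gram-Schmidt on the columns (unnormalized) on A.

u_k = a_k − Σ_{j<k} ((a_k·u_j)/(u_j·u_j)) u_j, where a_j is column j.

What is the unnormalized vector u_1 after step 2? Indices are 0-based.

u_1 = (66/29, -12/29, -42/29)

Step 1: u_0 = a_0 = (2, -3, 4).
Step 2: u_1 = a_1 − (-4/29)·u_0 = (66/29, -12/29, -42/29).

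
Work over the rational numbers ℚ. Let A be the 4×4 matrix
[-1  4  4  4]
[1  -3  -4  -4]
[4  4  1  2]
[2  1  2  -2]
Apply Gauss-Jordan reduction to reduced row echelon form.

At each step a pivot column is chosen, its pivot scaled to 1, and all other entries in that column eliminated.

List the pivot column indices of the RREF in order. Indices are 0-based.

pivot columns: 0, 1, 2, 3

pivot(0,0)=-1: scale R0 → (1, -4, -4, -4)
  clear (1,0): R1 −= (1)R0 → (0, 1, 0, 0)
  clear (2,0): R2 −= (4)R0 → (0, 20, 17, 18)
  clear (3,0): R3 −= (2)R0 → (0, 9, 10, 6)
pivot(1,1)=1: scale R1 → (0, 1, 0, 0)
  clear (0,1): R0 −= (-4)R1 → (1, 0, -4, -4)
  clear (2,1): R2 −= (20)R1 → (0, 0, 17, 18)
  clear (3,1): R3 −= (9)R1 → (0, 0, 10, 6)
pivot(2,2)=17: scale R2 → (0, 0, 1, 18/17)
  clear (0,2): R0 −= (-4)R2 → (1, 0, 0, 4/17)
  clear (3,2): R3 −= (10)R2 → (0, 0, 0, -78/17)
pivot(3,3)=-78/17: scale R3 → (0, 0, 0, 1)
  clear (0,3): R0 −= (4/17)R3 → (1, 0, 0, 0)
  clear (2,3): R2 −= (18/17)R3 → (0, 0, 1, 0)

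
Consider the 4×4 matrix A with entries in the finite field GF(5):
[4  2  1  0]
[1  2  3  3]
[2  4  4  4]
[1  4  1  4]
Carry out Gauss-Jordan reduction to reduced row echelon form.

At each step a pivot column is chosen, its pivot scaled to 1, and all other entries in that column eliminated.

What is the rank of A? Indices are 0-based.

rank = 4

step 1: normalize row 0 (÷4) = (1, 3, 4, 0)
  row 1: subtract 1×row0 = (0, 4, 4, 3)
  row 2: subtract 2×row0 = (0, 3, 1, 4)
  row 3: subtract 1×row0 = (0, 1, 2, 4)
step 2: normalize row 1 (÷4) = (0, 1, 1, 2)
  row 0: subtract 3×row1 = (1, 0, 1, 4)
  row 2: subtract 3×row1 = (0, 0, 3, 3)
  row 3: subtract 1×row1 = (0, 0, 1, 2)
step 3: normalize row 2 (÷3) = (0, 0, 1, 1)
  row 0: subtract 1×row2 = (1, 0, 0, 3)
  row 1: subtract 1×row2 = (0, 1, 0, 1)
  row 3: subtract 1×row2 = (0, 0, 0, 1)
step 4: normalize row 3 (÷1) = (0, 0, 0, 1)
  row 0: subtract 3×row3 = (1, 0, 0, 0)
  row 1: subtract 1×row3 = (0, 1, 0, 0)
  row 2: subtract 1×row3 = (0, 0, 1, 0)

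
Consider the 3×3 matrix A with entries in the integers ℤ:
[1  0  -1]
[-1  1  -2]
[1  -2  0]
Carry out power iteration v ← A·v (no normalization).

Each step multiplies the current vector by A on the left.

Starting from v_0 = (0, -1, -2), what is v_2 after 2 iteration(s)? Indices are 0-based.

v_2 = (0, -3, -4)

v_0 = (0, -1, -2).
v_1 = A·v_0 = (2, 3, 2).
v_2 = A·v_1 = (0, -3, -4).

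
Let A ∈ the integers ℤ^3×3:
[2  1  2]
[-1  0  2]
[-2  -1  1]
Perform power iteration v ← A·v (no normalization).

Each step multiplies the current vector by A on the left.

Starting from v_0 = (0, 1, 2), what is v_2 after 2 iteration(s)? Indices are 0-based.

v_2 = (16, -3, -13)

v_0 = (0, 1, 2).
v_1 = A·v_0 = (5, 4, 1).
v_2 = A·v_1 = (16, -3, -13).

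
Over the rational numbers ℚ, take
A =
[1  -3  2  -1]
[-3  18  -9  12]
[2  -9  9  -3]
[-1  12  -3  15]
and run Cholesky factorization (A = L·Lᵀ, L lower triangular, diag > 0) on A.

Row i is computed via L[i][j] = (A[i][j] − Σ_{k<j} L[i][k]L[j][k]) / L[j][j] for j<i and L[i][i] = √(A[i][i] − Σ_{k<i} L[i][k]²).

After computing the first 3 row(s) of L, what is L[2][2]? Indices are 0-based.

L[2][2] = 2

Step 1: L[0][0] = √(1) = 1.
  L[1][0] = (-3) / L[0][0] = -3.
Step 2: L[1][1] = √(9) = 3.
  L[2][0] = (2) / L[0][0] = 2.
  L[2][1] = (-3) / L[1][1] = -1.
Step 3: L[2][2] = √(4) = 2.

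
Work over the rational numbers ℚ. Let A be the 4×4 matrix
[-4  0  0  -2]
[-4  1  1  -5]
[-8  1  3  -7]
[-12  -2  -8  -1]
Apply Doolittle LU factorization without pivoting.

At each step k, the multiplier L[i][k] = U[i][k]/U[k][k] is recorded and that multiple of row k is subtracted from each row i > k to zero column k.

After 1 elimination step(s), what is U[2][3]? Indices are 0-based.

U[2][3] = -3

Step 1: pivot at (0,0) is -4.
  row1 ← row1 − (1)·row0  ⇒  L[1][0]=1, U row1=(0, 1, 1, -3)
  row2 ← row2 − (2)·row0  ⇒  L[2][0]=2, U row2=(0, 1, 3, -3)
  row3 ← row3 − (3)·row0  ⇒  L[3][0]=3, U row3=(0, -2, -8, 5)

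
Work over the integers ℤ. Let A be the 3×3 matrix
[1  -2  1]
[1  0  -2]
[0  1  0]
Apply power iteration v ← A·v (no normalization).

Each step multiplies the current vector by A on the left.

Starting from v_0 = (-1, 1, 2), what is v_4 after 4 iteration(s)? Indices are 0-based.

v_0 = (-1, 1, 2).
v_1 = A·v_0 = (-1, -5, 1).
v_2 = A·v_1 = (10, -3, -5).
v_3 = A·v_2 = (11, 20, -3).
v_4 = A·v_3 = (-32, 17, 20).

v_4 = (-32, 17, 20)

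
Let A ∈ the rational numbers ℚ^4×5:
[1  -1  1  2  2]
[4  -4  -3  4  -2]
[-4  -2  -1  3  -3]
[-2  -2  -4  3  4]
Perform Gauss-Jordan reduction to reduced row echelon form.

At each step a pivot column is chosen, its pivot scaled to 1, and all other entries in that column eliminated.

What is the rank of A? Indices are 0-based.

rank = 4

[1] R0 /= 1  ⇒  (1, -1, 1, 2, 2)
     R1 -= 4·R0  ⇒  (0, 0, -7, -4, -10)
     R2 -= -4·R0  ⇒  (0, -6, 3, 11, 5)
     R3 -= -2·R0  ⇒  (0, -4, -2, 7, 8)
[2] R1 <-> R2
[2] R1 /= -6  ⇒  (0, 1, -1/2, -11/6, -5/6)
     R0 -= -1·R1  ⇒  (1, 0, 1/2, 1/6, 7/6)
     R3 -= -4·R1  ⇒  (0, 0, -4, -1/3, 14/3)
[3] R2 /= -7  ⇒  (0, 0, 1, 4/7, 10/7)
     R0 -= 1/2·R2  ⇒  (1, 0, 0, -5/42, 19/42)
     R1 -= -1/2·R2  ⇒  (0, 1, 0, -65/42, -5/42)
     R3 -= -4·R2  ⇒  (0, 0, 0, 41/21, 218/21)
[4] R3 /= 41/21  ⇒  (0, 0, 0, 1, 218/41)
     R0 -= -5/42·R3  ⇒  (1, 0, 0, 0, 89/82)
     R1 -= -65/42·R3  ⇒  (0, 1, 0, 0, 665/82)
     R2 -= 4/7·R3  ⇒  (0, 0, 1, 0, -66/41)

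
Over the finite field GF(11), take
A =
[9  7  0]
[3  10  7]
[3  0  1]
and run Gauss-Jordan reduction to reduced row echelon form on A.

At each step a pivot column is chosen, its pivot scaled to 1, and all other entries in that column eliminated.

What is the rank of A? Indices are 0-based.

rank = 3

step 1: normalize row 0 (÷9) = (1, 2, 0)
  row 1: subtract 3×row0 = (0, 4, 7)
  row 2: subtract 3×row0 = (0, 5, 1)
step 2: normalize row 1 (÷4) = (0, 1, 10)
  row 0: subtract 2×row1 = (1, 0, 2)
  row 2: subtract 5×row1 = (0, 0, 6)
step 3: normalize row 2 (÷6) = (0, 0, 1)
  row 0: subtract 2×row2 = (1, 0, 0)
  row 1: subtract 10×row2 = (0, 1, 0)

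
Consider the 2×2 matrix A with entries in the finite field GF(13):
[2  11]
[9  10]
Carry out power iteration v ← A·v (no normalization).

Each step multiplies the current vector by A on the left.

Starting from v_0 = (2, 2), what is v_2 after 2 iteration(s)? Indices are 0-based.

v_0 = (2, 2).
v_1 = A·v_0 = (0, 12).
v_2 = A·v_1 = (2, 3).

v_2 = (2, 3)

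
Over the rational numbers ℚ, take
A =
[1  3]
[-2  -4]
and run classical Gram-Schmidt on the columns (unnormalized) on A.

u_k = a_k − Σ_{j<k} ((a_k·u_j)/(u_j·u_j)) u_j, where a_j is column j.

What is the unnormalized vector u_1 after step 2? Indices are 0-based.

Step 1: u_0 = a_0 = (1, -2).
Step 2: u_1 = a_1 − (11/5)·u_0 = (4/5, 2/5).

u_1 = (4/5, 2/5)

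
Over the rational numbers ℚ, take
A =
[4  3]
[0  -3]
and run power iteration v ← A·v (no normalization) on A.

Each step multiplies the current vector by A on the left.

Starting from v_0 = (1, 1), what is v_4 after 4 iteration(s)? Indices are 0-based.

v_0 = (1, 1).
v_1 = A·v_0 = (7, -3).
v_2 = A·v_1 = (19, 9).
v_3 = A·v_2 = (103, -27).
v_4 = A·v_3 = (331, 81).

v_4 = (331, 81)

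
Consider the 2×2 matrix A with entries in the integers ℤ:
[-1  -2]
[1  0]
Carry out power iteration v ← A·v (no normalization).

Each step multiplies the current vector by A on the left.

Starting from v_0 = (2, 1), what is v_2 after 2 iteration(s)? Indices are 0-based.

v_0 = (2, 1).
v_1 = A·v_0 = (-4, 2).
v_2 = A·v_1 = (0, -4).

v_2 = (0, -4)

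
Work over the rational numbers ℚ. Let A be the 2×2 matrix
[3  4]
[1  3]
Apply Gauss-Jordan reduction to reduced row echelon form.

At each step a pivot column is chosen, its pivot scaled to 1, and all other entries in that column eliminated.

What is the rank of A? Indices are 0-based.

[1] R0 /= 3  ⇒  (1, 4/3)
     R1 -= 1·R0  ⇒  (0, 5/3)
[2] R1 /= 5/3  ⇒  (0, 1)
     R0 -= 4/3·R1  ⇒  (1, 0)

rank = 2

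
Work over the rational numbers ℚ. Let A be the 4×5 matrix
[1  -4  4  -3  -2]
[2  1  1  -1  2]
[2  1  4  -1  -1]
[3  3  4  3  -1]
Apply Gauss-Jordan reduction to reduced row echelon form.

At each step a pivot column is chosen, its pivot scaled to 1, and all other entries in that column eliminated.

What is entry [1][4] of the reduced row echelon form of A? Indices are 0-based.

M[1][4] = 1/11

pivot(0,0)=1: scale R0 → (1, -4, 4, -3, -2)
  clear (1,0): R1 −= (2)R0 → (0, 9, -7, 5, 6)
  clear (2,0): R2 −= (2)R0 → (0, 9, -4, 5, 3)
  clear (3,0): R3 −= (3)R0 → (0, 15, -8, 12, 5)
pivot(1,1)=9: scale R1 → (0, 1, -7/9, 5/9, 2/3)
  clear (0,1): R0 −= (-4)R1 → (1, 0, 8/9, -7/9, 2/3)
  clear (2,1): R2 −= (9)R1 → (0, 0, 3, 0, -3)
  clear (3,1): R3 −= (15)R1 → (0, 0, 11/3, 11/3, -5)
pivot(2,2)=3: scale R2 → (0, 0, 1, 0, -1)
  clear (0,2): R0 −= (8/9)R2 → (1, 0, 0, -7/9, 14/9)
  clear (1,2): R1 −= (-7/9)R2 → (0, 1, 0, 5/9, -1/9)
  clear (3,2): R3 −= (11/3)R2 → (0, 0, 0, 11/3, -4/3)
pivot(3,3)=11/3: scale R3 → (0, 0, 0, 1, -4/11)
  clear (0,3): R0 −= (-7/9)R3 → (1, 0, 0, 0, 14/11)
  clear (1,3): R1 −= (5/9)R3 → (0, 1, 0, 0, 1/11)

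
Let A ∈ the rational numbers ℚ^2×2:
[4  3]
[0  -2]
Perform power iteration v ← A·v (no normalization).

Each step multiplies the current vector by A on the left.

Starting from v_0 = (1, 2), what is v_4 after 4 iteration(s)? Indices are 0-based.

v_4 = (496, 32)

v_0 = (1, 2).
v_1 = A·v_0 = (10, -4).
v_2 = A·v_1 = (28, 8).
v_3 = A·v_2 = (136, -16).
v_4 = A·v_3 = (496, 32).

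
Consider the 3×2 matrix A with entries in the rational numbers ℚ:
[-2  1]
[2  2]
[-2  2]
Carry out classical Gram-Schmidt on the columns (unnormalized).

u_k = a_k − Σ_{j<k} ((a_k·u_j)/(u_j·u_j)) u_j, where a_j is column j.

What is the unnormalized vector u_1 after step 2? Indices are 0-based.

Step 1: u_0 = a_0 = (-2, 2, -2).
Step 2: u_1 = a_1 − (-1/6)·u_0 = (2/3, 7/3, 5/3).

u_1 = (2/3, 7/3, 5/3)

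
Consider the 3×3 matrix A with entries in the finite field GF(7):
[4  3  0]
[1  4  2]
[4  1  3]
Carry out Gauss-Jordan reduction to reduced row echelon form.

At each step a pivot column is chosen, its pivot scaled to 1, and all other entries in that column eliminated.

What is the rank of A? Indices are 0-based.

rank = 3

[1] R0 /= 4  ⇒  (1, 6, 0)
     R1 -= 1·R0  ⇒  (0, 5, 2)
     R2 -= 4·R0  ⇒  (0, 5, 3)
[2] R1 /= 5  ⇒  (0, 1, 6)
     R0 -= 6·R1  ⇒  (1, 0, 6)
     R2 -= 5·R1  ⇒  (0, 0, 1)
[3] R2 /= 1  ⇒  (0, 0, 1)
     R0 -= 6·R2  ⇒  (1, 0, 0)
     R1 -= 6·R2  ⇒  (0, 1, 0)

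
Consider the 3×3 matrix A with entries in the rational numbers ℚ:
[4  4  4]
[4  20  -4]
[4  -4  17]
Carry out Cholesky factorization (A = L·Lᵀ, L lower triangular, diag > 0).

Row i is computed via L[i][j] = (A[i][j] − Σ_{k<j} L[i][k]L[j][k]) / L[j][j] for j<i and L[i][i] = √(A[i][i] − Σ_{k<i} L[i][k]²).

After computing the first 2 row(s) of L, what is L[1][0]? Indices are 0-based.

Step 1: L[0][0] = √(4) = 2.
  L[1][0] = (4) / L[0][0] = 2.
Step 2: L[1][1] = √(16) = 4.

L[1][0] = 2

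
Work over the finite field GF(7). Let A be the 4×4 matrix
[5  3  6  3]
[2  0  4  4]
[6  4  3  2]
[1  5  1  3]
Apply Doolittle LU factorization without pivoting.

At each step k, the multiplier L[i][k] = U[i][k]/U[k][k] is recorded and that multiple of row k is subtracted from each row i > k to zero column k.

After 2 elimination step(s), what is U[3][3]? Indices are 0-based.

k=0: U[0][0]=5
  eliminate (1,0): mult=6, new row 1: (0, 3, 3, 0); set L[1][0]=6
  eliminate (2,0): mult=4, new row 2: (0, 6, 0, 4); set L[2][0]=4
  eliminate (3,0): mult=3, new row 3: (0, 3, 4, 1); set L[3][0]=3
k=1: U[1][1]=3
  eliminate (2,1): mult=2, new row 2: (0, 0, 1, 4); set L[2][1]=2
  eliminate (3,1): mult=1, new row 3: (0, 0, 1, 1); set L[3][1]=1

U[3][3] = 1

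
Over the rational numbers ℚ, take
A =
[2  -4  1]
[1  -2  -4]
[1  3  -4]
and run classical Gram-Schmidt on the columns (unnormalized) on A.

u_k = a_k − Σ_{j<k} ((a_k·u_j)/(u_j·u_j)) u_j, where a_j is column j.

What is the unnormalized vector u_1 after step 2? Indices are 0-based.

u_1 = (-5/3, -5/6, 25/6)

Step 1: u_0 = a_0 = (2, 1, 1).
Step 2: u_1 = a_1 − (-7/6)·u_0 = (-5/3, -5/6, 25/6).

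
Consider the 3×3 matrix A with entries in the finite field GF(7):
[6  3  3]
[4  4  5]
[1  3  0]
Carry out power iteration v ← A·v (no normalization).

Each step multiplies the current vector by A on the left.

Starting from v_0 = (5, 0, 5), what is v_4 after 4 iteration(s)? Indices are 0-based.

v_4 = (4, 6, 6)

v_0 = (5, 0, 5).
v_1 = A·v_0 = (3, 3, 5).
v_2 = A·v_1 = (0, 0, 5).
v_3 = A·v_2 = (1, 4, 0).
v_4 = A·v_3 = (4, 6, 6).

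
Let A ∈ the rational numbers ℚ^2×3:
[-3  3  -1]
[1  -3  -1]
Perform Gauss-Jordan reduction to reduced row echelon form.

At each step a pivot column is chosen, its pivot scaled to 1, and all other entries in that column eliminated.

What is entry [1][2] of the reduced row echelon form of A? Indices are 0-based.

[1] R0 /= -3  ⇒  (1, -1, 1/3)
     R1 -= 1·R0  ⇒  (0, -2, -4/3)
[2] R1 /= -2  ⇒  (0, 1, 2/3)
     R0 -= -1·R1  ⇒  (1, 0, 1)

M[1][2] = 2/3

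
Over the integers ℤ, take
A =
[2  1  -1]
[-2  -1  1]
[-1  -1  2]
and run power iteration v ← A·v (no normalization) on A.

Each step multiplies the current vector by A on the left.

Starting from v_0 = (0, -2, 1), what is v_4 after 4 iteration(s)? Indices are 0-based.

v_4 = (-31, 31, 32)

v_0 = (0, -2, 1).
v_1 = A·v_0 = (-3, 3, 4).
v_2 = A·v_1 = (-7, 7, 8).
v_3 = A·v_2 = (-15, 15, 16).
v_4 = A·v_3 = (-31, 31, 32).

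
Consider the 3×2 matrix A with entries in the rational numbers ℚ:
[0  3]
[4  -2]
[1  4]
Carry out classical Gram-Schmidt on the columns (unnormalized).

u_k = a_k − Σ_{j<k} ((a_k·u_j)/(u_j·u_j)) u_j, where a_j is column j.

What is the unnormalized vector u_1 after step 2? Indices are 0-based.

u_1 = (3, -18/17, 72/17)

Step 1: u_0 = a_0 = (0, 4, 1).
Step 2: u_1 = a_1 − (-4/17)·u_0 = (3, -18/17, 72/17).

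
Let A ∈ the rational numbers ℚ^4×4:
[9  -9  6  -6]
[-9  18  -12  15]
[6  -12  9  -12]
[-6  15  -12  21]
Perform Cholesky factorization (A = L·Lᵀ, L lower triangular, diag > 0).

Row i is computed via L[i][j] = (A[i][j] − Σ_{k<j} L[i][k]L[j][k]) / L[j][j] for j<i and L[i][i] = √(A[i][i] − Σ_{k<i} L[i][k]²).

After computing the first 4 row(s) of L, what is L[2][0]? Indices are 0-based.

L[2][0] = 2

Step 1: L[0][0] = √(9) = 3.
  L[1][0] = (-9) / L[0][0] = -3.
Step 2: L[1][1] = √(9) = 3.
  L[2][0] = (6) / L[0][0] = 2.
  L[2][1] = (-6) / L[1][1] = -2.
Step 3: L[2][2] = √(1) = 1.
  L[3][0] = (-6) / L[0][0] = -2.
  L[3][1] = (9) / L[1][1] = 3.
  L[3][2] = (-2) / L[2][2] = -2.
Step 4: L[3][3] = √(4) = 2.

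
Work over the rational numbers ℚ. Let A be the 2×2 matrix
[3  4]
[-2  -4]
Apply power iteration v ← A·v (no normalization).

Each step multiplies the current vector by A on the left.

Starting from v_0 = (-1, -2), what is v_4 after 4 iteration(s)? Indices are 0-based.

v_4 = (79, -130)

v_0 = (-1, -2).
v_1 = A·v_0 = (-11, 10).
v_2 = A·v_1 = (7, -18).
v_3 = A·v_2 = (-51, 58).
v_4 = A·v_3 = (79, -130).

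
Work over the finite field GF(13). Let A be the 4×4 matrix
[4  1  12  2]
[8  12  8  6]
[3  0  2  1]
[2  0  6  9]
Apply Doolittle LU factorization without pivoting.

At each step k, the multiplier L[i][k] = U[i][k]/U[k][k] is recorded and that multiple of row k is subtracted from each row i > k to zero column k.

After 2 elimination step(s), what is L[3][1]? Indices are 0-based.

L[3][1] = 11

[col 0] pivot 4
  R1 -= 2*R0 → (0, 10, 10, 2)  (L[1][0] := 2)
  R2 -= 4*R0 → (0, 9, 6, 6)  (L[2][0] := 4)
  R3 -= 7*R0 → (0, 6, 0, 8)  (L[3][0] := 7)
[col 1] pivot 10
  R2 -= 10*R1 → (0, 0, 10, 12)  (L[2][1] := 10)
  R3 -= 11*R1 → (0, 0, 7, 12)  (L[3][1] := 11)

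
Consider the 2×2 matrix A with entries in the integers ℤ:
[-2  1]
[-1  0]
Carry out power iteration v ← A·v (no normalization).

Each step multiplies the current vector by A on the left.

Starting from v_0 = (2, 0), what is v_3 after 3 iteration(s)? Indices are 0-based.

v_3 = (-8, -6)

v_0 = (2, 0).
v_1 = A·v_0 = (-4, -2).
v_2 = A·v_1 = (6, 4).
v_3 = A·v_2 = (-8, -6).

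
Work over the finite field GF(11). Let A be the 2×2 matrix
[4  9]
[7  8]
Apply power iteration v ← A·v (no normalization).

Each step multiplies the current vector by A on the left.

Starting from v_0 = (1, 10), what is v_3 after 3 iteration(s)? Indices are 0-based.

v_0 = (1, 10).
v_1 = A·v_0 = (6, 10).
v_2 = A·v_1 = (4, 1).
v_3 = A·v_2 = (3, 3).

v_3 = (3, 3)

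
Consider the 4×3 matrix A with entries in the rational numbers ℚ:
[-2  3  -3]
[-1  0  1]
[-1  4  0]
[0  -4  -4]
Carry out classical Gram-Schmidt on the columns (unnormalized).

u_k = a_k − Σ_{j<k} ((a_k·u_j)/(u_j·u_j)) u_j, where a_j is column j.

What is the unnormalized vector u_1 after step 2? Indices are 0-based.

Step 1: u_0 = a_0 = (-2, -1, -1, 0).
Step 2: u_1 = a_1 − (-5/3)·u_0 = (-1/3, -5/3, 7/3, -4).

u_1 = (-1/3, -5/3, 7/3, -4)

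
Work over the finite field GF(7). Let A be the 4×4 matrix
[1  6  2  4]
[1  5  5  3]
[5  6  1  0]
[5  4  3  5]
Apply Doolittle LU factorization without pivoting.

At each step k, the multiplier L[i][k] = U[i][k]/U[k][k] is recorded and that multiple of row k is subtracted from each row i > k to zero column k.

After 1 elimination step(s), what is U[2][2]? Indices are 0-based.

U[2][2] = 5

Step 1: pivot at (0,0) is 1.
  row1 ← row1 − (1)·row0  ⇒  L[1][0]=1, U row1=(0, 6, 3, 6)
  row2 ← row2 − (5)·row0  ⇒  L[2][0]=5, U row2=(0, 4, 5, 1)
  row3 ← row3 − (5)·row0  ⇒  L[3][0]=5, U row3=(0, 2, 0, 6)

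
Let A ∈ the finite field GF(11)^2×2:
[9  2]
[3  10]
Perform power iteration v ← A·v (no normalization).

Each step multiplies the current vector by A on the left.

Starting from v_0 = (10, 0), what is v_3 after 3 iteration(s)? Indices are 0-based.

v_3 = (5, 5)

v_0 = (10, 0).
v_1 = A·v_0 = (2, 8).
v_2 = A·v_1 = (1, 9).
v_3 = A·v_2 = (5, 5).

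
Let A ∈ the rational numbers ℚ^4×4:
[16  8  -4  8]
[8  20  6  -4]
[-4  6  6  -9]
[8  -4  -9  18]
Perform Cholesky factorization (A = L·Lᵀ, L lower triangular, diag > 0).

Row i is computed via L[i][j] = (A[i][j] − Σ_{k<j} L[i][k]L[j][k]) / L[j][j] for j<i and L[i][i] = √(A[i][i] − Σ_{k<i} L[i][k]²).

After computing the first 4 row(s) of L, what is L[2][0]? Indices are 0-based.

L[2][0] = -1

Step 1: L[0][0] = √(16) = 4.
  L[1][0] = (8) / L[0][0] = 2.
Step 2: L[1][1] = √(16) = 4.
  L[2][0] = (-4) / L[0][0] = -1.
  L[2][1] = (8) / L[1][1] = 2.
Step 3: L[2][2] = √(1) = 1.
  L[3][0] = (8) / L[0][0] = 2.
  L[3][1] = (-8) / L[1][1] = -2.
  L[3][2] = (-3) / L[2][2] = -3.
Step 4: L[3][3] = √(1) = 1.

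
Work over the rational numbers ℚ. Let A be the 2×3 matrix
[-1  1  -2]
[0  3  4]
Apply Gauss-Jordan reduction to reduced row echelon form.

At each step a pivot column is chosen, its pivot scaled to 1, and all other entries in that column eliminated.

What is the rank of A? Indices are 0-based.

[1] R0 /= -1  ⇒  (1, -1, 2)
[2] R1 /= 3  ⇒  (0, 1, 4/3)
     R0 -= -1·R1  ⇒  (1, 0, 10/3)

rank = 2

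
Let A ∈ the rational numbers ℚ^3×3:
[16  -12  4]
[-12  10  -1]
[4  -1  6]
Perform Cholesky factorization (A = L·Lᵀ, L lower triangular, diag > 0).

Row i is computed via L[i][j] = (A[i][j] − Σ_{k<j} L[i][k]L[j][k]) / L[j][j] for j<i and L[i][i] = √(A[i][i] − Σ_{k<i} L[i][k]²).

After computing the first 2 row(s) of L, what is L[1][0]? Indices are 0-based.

Step 1: L[0][0] = √(16) = 4.
  L[1][0] = (-12) / L[0][0] = -3.
Step 2: L[1][1] = √(1) = 1.

L[1][0] = -3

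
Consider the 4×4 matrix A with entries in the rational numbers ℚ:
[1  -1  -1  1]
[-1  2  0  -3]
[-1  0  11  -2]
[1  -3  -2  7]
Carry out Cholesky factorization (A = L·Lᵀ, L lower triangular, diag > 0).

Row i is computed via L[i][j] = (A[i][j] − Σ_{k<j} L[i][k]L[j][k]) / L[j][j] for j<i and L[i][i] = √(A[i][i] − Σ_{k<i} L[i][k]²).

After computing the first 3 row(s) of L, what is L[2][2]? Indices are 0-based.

Step 1: L[0][0] = √(1) = 1.
  L[1][0] = (-1) / L[0][0] = -1.
Step 2: L[1][1] = √(1) = 1.
  L[2][0] = (-1) / L[0][0] = -1.
  L[2][1] = (-1) / L[1][1] = -1.
Step 3: L[2][2] = √(9) = 3.

L[2][2] = 3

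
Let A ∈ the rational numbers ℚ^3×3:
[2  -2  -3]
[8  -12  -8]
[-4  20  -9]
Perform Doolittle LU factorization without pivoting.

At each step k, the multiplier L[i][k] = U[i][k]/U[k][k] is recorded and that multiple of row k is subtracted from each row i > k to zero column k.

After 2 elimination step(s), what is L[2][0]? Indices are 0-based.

[col 0] pivot 2
  R1 -= 4*R0 → (0, -4, 4)  (L[1][0] := 4)
  R2 -= -2*R0 → (0, 16, -15)  (L[2][0] := -2)
[col 1] pivot -4
  R2 -= -4*R1 → (0, 0, 1)  (L[2][1] := -4)

L[2][0] = -2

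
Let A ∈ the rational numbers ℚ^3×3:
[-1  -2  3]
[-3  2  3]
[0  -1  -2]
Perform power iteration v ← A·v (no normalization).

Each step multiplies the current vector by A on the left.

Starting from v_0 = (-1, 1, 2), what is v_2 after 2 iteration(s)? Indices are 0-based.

v_0 = (-1, 1, 2).
v_1 = A·v_0 = (5, 11, -5).
v_2 = A·v_1 = (-42, -8, -1).

v_2 = (-42, -8, -1)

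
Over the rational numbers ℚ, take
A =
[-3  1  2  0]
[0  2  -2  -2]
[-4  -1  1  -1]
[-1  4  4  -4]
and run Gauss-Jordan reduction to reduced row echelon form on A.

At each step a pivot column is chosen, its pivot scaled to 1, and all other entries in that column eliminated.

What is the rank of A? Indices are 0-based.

[1] R0 /= -3  ⇒  (1, -1/3, -2/3, 0)
     R2 -= -4·R0  ⇒  (0, -7/3, -5/3, -1)
     R3 -= -1·R0  ⇒  (0, 11/3, 10/3, -4)
[2] R1 /= 2  ⇒  (0, 1, -1, -1)
     R0 -= -1/3·R1  ⇒  (1, 0, -1, -1/3)
     R2 -= -7/3·R1  ⇒  (0, 0, -4, -10/3)
     R3 -= 11/3·R1  ⇒  (0, 0, 7, -1/3)
[3] R2 /= -4  ⇒  (0, 0, 1, 5/6)
     R0 -= -1·R2  ⇒  (1, 0, 0, 1/2)
     R1 -= -1·R2  ⇒  (0, 1, 0, -1/6)
     R3 -= 7·R2  ⇒  (0, 0, 0, -37/6)
[4] R3 /= -37/6  ⇒  (0, 0, 0, 1)
     R0 -= 1/2·R3  ⇒  (1, 0, 0, 0)
     R1 -= -1/6·R3  ⇒  (0, 1, 0, 0)
     R2 -= 5/6·R3  ⇒  (0, 0, 1, 0)

rank = 4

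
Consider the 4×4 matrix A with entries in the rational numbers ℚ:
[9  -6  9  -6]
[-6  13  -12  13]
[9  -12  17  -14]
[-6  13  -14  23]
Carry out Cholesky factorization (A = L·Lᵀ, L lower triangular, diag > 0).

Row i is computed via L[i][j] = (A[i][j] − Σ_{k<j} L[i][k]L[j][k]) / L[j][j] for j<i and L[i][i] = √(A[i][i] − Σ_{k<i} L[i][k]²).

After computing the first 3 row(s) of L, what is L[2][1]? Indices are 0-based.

Step 1: L[0][0] = √(9) = 3.
  L[1][0] = (-6) / L[0][0] = -2.
Step 2: L[1][1] = √(9) = 3.
  L[2][0] = (9) / L[0][0] = 3.
  L[2][1] = (-6) / L[1][1] = -2.
Step 3: L[2][2] = √(4) = 2.

L[2][1] = -2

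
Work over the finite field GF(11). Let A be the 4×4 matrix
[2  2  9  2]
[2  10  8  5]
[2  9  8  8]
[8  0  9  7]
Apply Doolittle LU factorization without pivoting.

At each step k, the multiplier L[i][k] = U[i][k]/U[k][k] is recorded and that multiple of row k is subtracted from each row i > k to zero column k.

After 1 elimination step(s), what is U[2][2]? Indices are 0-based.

k=0: U[0][0]=2
  eliminate (1,0): mult=1, new row 1: (0, 8, 10, 3); set L[1][0]=1
  eliminate (2,0): mult=1, new row 2: (0, 7, 10, 6); set L[2][0]=1
  eliminate (3,0): mult=4, new row 3: (0, 3, 6, 10); set L[3][0]=4

U[2][2] = 10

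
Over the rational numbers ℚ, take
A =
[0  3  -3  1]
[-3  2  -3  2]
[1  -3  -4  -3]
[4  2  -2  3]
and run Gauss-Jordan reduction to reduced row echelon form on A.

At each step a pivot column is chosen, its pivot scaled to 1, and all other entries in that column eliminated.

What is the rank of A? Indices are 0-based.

pivot(0,0): swap R0↔R1
pivot(0,0)=-3: scale R0 → (1, -2/3, 1, -2/3)
  clear (2,0): R2 −= (1)R0 → (0, -7/3, -5, -7/3)
  clear (3,0): R3 −= (4)R0 → (0, 14/3, -6, 17/3)
pivot(1,1)=3: scale R1 → (0, 1, -1, 1/3)
  clear (0,1): R0 −= (-2/3)R1 → (1, 0, 1/3, -4/9)
  clear (2,1): R2 −= (-7/3)R1 → (0, 0, -22/3, -14/9)
  clear (3,1): R3 −= (14/3)R1 → (0, 0, -4/3, 37/9)
pivot(2,2)=-22/3: scale R2 → (0, 0, 1, 7/33)
  clear (0,2): R0 −= (1/3)R2 → (1, 0, 0, -17/33)
  clear (1,2): R1 −= (-1)R2 → (0, 1, 0, 6/11)
  clear (3,2): R3 −= (-4/3)R2 → (0, 0, 0, 145/33)
pivot(3,3)=145/33: scale R3 → (0, 0, 0, 1)
  clear (0,3): R0 −= (-17/33)R3 → (1, 0, 0, 0)
  clear (1,3): R1 −= (6/11)R3 → (0, 1, 0, 0)
  clear (2,3): R2 −= (7/33)R3 → (0, 0, 1, 0)

rank = 4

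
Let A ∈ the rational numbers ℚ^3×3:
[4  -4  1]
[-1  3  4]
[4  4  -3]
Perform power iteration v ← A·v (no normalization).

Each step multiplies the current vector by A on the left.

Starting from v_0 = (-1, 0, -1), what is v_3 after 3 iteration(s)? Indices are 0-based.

v_0 = (-1, 0, -1).
v_1 = A·v_0 = (-5, -3, -1).
v_2 = A·v_1 = (-9, -8, -29).
v_3 = A·v_2 = (-33, -131, 19).

v_3 = (-33, -131, 19)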